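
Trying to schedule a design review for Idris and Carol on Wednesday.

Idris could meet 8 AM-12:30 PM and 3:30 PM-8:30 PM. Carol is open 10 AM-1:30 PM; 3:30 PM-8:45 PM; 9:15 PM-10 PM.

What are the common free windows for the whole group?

10:00-12:30, 15:30-20:30

Idris ∩ Carol: 10:00-12:30, 15:30-20:30.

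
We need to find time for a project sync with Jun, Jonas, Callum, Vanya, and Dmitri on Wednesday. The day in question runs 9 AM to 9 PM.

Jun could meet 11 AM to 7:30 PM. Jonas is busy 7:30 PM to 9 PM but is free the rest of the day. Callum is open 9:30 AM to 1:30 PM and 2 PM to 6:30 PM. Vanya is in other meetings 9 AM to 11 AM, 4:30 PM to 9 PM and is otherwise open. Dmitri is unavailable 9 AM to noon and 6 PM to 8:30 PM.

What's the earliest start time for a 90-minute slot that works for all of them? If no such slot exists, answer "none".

12:00

Jun free: 11:00-19:30.
Jonas free: 09:00-19:30 (invert busy blocks within the working day).
Callum free: 09:30-13:30, 14:00-18:30.
Vanya free: 11:00-16:30 (invert busy blocks within the working day).
Dmitri free: 12:00-18:00, 20:30-21:00 (invert busy blocks within the working day).
Jun ∩ Jonas: 11:00-19:30.
Jun ∩ Jonas ∩ Callum: 11:00-13:30, 14:00-18:30.
Jun ∩ Jonas ∩ Callum ∩ Vanya: 11:00-13:30, 14:00-16:30.
Jun ∩ Jonas ∩ Callum ∩ Vanya ∩ Dmitri: 12:00-13:30, 14:00-16:30.
Those are the intersection windows.
The first common window of at least 90 minutes is 12:00-13:30, so the earliest start is 12:00.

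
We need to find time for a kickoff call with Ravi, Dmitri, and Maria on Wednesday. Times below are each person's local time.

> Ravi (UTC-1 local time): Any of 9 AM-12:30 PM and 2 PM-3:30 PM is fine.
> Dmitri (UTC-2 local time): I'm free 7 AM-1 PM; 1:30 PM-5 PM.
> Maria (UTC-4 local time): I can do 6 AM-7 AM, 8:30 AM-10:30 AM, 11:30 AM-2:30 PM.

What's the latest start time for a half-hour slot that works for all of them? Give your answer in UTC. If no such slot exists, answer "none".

16:00

Ravi in UTC: 10:00-13:30, 15:00-16:30 (add 1h to convert from UTC-1).
Dmitri in UTC: 09:00-15:00, 15:30-19:00 (add 2h to convert from UTC-2).
Maria in UTC: 10:00-11:00, 12:30-14:30, 15:30-18:30 (add 4h to convert from UTC-4).
Ravi ∩ Dmitri: 10:00-13:30, 15:30-16:30.
Ravi ∩ Dmitri ∩ Maria: 10:00-11:00, 12:30-13:30, 15:30-16:30.
The last common window of at least 30 minutes is 15:30-16:30; a 30-minute meeting can start as late as 16:00 and still end by 16:30.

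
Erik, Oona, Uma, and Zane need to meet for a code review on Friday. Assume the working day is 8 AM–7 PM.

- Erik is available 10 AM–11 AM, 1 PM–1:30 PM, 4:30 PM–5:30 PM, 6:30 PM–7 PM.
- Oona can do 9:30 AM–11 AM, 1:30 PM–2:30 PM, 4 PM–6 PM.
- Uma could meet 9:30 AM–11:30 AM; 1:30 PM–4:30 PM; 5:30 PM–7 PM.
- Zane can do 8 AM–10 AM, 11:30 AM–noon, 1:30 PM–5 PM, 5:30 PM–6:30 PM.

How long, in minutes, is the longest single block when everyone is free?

Erik ∩ Oona: 10:00-11:00, 16:30-17:30.
Erik ∩ Oona ∩ Uma: 10:00-11:00.
Erik ∩ Oona ∩ Uma ∩ Zane: ∅.
There is no time when everyone is free.
No common window exists, so the longest block is 0 minutes.

0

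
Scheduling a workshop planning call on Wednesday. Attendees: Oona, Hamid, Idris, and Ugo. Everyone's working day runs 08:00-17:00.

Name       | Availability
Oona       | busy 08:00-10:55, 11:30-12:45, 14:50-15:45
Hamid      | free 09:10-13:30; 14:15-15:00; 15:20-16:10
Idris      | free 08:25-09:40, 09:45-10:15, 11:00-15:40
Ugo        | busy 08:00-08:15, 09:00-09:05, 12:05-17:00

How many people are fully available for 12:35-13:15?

2

Oona free: 10:55-11:30, 12:45-14:50, 15:45-17:00 (invert busy blocks within the working day).
Hamid free: 09:10-13:30, 14:15-15:00, 15:20-16:10.
Idris free: 08:25-09:40, 09:45-10:15, 11:00-15:40.
Ugo free: 08:15-09:00, 09:05-12:05 (invert busy blocks within the working day).
Hamid and Idris can make the full 12:35-13:15 slot — that's 2.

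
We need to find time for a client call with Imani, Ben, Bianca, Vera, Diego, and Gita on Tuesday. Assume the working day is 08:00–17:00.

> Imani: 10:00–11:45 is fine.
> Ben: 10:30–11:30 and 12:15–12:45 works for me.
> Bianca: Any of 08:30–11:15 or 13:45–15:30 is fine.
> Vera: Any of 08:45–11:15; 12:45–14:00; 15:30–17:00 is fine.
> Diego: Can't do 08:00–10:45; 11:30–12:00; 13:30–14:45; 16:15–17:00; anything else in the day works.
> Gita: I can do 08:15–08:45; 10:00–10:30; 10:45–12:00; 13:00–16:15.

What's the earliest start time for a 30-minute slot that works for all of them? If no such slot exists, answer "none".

10:45

Imani free: 10:00-11:45.
Ben free: 10:30-11:30, 12:15-12:45.
Bianca free: 08:30-11:15, 13:45-15:30.
Vera free: 08:45-11:15, 12:45-14:00, 15:30-17:00.
Diego free: 10:45-11:30, 12:00-13:30, 14:45-16:15 (invert busy blocks within the working day).
Gita free: 08:15-08:45, 10:00-10:30, 10:45-12:00, 13:00-16:15.
Imani ∩ Ben: 10:30-11:30.
Imani ∩ Ben ∩ Bianca: 10:30-11:15.
Imani ∩ Ben ∩ Bianca ∩ Vera: 10:30-11:15.
Imani ∩ Ben ∩ Bianca ∩ Vera ∩ Diego: 10:45-11:15.
Imani ∩ Ben ∩ Bianca ∩ Vera ∩ Diego ∩ Gita: 10:45-11:15.
Those are the intersection windows.
The first common window of at least 30 minutes is 10:45-11:15, so the earliest start is 10:45.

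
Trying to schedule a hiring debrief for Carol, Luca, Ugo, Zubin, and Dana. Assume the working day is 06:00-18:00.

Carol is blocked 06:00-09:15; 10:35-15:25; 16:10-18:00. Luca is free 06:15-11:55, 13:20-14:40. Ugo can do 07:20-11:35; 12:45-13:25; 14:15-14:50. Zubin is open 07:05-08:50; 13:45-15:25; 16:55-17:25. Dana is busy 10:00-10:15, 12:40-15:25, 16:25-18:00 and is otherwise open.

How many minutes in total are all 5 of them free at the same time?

0

Carol free: 09:15-10:35, 15:25-16:10 (invert busy blocks within the working day).
Luca free: 06:15-11:55, 13:20-14:40.
Ugo free: 07:20-11:35, 12:45-13:25, 14:15-14:50.
Zubin free: 07:05-08:50, 13:45-15:25, 16:55-17:25.
Dana free: 06:00-10:00, 10:15-12:40, 15:25-16:25 (invert busy blocks within the working day).
Carol ∩ Luca: 09:15-10:35.
Carol ∩ Luca ∩ Ugo: 09:15-10:35.
Carol ∩ Luca ∩ Ugo ∩ Zubin: ∅.
Carol ∩ Luca ∩ Ugo ∩ Zubin ∩ Dana: ∅.
There is no time when everyone is free.
There is no common window, so the total is 0 minutes.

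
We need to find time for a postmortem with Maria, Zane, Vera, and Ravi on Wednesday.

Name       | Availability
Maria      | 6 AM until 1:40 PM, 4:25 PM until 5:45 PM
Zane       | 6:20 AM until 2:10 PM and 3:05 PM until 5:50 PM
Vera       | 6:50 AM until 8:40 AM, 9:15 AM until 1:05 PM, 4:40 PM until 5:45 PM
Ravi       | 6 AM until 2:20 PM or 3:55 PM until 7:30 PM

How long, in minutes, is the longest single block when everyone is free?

230

Maria ∩ Zane: 06:20-13:40, 16:25-17:45.
Maria ∩ Zane ∩ Vera: 06:50-08:40, 09:15-13:05, 16:40-17:45.
Maria ∩ Zane ∩ Vera ∩ Ravi: 06:50-08:40, 09:15-13:05, 16:40-17:45.
Those are the intersection windows.
The longest is 09:15-13:05 at 230 minutes.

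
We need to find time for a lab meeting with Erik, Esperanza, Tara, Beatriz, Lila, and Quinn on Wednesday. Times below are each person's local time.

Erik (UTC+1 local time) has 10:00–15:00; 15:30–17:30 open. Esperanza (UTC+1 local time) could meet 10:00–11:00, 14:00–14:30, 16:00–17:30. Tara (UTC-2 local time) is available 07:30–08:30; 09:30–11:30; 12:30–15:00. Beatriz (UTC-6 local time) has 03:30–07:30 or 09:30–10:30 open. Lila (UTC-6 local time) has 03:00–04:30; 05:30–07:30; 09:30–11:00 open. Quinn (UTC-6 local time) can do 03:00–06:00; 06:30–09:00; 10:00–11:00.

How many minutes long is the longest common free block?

Erik in UTC: 09:00-14:00, 14:30-16:30 (subtract 1h to convert from UTC+1).
Esperanza in UTC: 09:00-10:00, 13:00-13:30, 15:00-16:30 (subtract 1h to convert from UTC+1).
Tara in UTC: 09:30-10:30, 11:30-13:30, 14:30-17:00 (add 2h to convert from UTC-2).
Beatriz in UTC: 09:30-13:30, 15:30-16:30 (add 6h to convert from UTC-6).
Lila in UTC: 09:00-10:30, 11:30-13:30, 15:30-17:00 (add 6h to convert from UTC-6).
Quinn in UTC: 09:00-12:00, 12:30-15:00, 16:00-17:00 (add 6h to convert from UTC-6).
Erik ∩ Esperanza: 09:00-10:00, 13:00-13:30, 15:00-16:30.
Erik ∩ Esperanza ∩ Tara: 09:30-10:00, 13:00-13:30, 15:00-16:30.
Erik ∩ Esperanza ∩ Tara ∩ Beatriz: 09:30-10:00, 13:00-13:30, 15:30-16:30.
Erik ∩ Esperanza ∩ Tara ∩ Beatriz ∩ Lila: 09:30-10:00, 13:00-13:30, 15:30-16:30.
Erik ∩ Esperanza ∩ Tara ∩ Beatriz ∩ Lila ∩ Quinn: 09:30-10:00, 13:00-13:30, 16:00-16:30.
The longest is 09:30-10:00 at 30 minutes.

30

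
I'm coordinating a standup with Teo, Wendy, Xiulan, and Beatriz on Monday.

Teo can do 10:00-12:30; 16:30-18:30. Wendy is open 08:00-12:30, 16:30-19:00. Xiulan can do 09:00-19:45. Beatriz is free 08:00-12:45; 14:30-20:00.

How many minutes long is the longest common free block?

Teo ∩ Wendy: 10:00-12:30, 16:30-18:30.
Teo ∩ Wendy ∩ Xiulan: 10:00-12:30, 16:30-18:30.
Teo ∩ Wendy ∩ Xiulan ∩ Beatriz: 10:00-12:30, 16:30-18:30.
The longest is 10:00-12:30 at 150 minutes.

150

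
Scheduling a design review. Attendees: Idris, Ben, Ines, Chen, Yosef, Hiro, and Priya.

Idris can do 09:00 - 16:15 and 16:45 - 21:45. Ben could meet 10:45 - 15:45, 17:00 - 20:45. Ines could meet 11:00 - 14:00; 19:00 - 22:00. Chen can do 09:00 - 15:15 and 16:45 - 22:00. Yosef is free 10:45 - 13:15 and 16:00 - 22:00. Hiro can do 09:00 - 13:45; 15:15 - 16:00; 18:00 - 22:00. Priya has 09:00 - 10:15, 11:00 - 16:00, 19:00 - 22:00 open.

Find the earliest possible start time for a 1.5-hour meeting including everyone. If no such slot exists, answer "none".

Idris ∩ Ben: 10:45-15:45, 17:00-20:45.
Idris ∩ Ben ∩ Ines: 11:00-14:00, 19:00-20:45.
Idris ∩ Ben ∩ Ines ∩ Chen: 11:00-14:00, 19:00-20:45.
Idris ∩ Ben ∩ Ines ∩ Chen ∩ Yosef: 11:00-13:15, 19:00-20:45.
Idris ∩ Ben ∩ Ines ∩ Chen ∩ Yosef ∩ Hiro: 11:00-13:15, 19:00-20:45.
Idris ∩ Ben ∩ Ines ∩ Chen ∩ Yosef ∩ Hiro ∩ Priya: 11:00-13:15, 19:00-20:45.
The first common window of at least 90 minutes is 11:00-13:15, so the earliest start is 11:00.

11:00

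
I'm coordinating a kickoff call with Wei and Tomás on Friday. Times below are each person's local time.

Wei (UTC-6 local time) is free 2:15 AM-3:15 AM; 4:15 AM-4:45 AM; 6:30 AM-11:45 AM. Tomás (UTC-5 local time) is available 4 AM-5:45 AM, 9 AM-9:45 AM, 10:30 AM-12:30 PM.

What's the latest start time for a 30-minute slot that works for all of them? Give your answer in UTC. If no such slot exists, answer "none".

17:00

Wei in UTC: 08:15-09:15, 10:15-10:45, 12:30-17:45 (add 6h to convert from UTC-6).
Tomás in UTC: 09:00-10:45, 14:00-14:45, 15:30-17:30 (add 5h to convert from UTC-5).
Wei ∩ Tomás: 09:00-09:15, 10:15-10:45, 14:00-14:45, 15:30-17:30.
The last common window of at least 30 minutes is 15:30-17:30; a 30-minute meeting can start as late as 17:00 and still end by 17:30.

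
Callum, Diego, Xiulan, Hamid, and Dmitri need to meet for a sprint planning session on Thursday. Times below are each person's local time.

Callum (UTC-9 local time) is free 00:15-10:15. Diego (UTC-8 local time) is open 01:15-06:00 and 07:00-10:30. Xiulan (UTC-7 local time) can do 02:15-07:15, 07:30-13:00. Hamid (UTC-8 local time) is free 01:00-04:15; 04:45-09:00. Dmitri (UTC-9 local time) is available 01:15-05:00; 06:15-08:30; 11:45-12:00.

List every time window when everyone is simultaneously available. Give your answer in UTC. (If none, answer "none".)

10:15-12:15, 12:45-14:00, 15:15-17:00

Callum in UTC: 09:15-19:15 (add 9h to convert from UTC-9).
Diego in UTC: 09:15-14:00, 15:00-18:30 (add 8h to convert from UTC-8).
Xiulan in UTC: 09:15-14:15, 14:30-20:00 (add 7h to convert from UTC-7).
Hamid in UTC: 09:00-12:15, 12:45-17:00 (add 8h to convert from UTC-8).
Dmitri in UTC: 10:15-14:00, 15:15-17:30, 20:45-21:00 (add 9h to convert from UTC-9).
Callum ∩ Diego: 09:15-14:00, 15:00-18:30.
Callum ∩ Diego ∩ Xiulan: 09:15-14:00, 15:00-18:30.
Callum ∩ Diego ∩ Xiulan ∩ Hamid: 09:15-12:15, 12:45-14:00, 15:00-17:00.
Callum ∩ Diego ∩ Xiulan ∩ Hamid ∩ Dmitri: 10:15-12:15, 12:45-14:00, 15:15-17:00.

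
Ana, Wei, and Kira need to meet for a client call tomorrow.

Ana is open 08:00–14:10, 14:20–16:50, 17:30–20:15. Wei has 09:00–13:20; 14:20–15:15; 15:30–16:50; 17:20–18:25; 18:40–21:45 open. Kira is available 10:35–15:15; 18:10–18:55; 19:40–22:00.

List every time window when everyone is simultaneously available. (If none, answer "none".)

10:35-13:20, 14:20-15:15, 18:10-18:25, 18:40-18:55, 19:40-20:15

Ana ∩ Wei: 09:00-13:20, 14:20-15:15, 15:30-16:50, 17:30-18:25, 18:40-20:15.
Ana ∩ Wei ∩ Kira: 10:35-13:20, 14:20-15:15, 18:10-18:25, 18:40-18:55, 19:40-20:15.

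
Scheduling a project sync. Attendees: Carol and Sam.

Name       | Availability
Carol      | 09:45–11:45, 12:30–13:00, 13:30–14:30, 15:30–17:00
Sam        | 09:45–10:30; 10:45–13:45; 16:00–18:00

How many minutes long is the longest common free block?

60

Carol ∩ Sam: 09:45-10:30, 10:45-11:45, 12:30-13:00, 13:30-13:45, 16:00-17:00.
So the common availability across everyone is 09:45-10:30, 10:45-11:45, 12:30-13:00, 13:30-13:45, 16:00-17:00.
The longest is 10:45-11:45 at 60 minutes.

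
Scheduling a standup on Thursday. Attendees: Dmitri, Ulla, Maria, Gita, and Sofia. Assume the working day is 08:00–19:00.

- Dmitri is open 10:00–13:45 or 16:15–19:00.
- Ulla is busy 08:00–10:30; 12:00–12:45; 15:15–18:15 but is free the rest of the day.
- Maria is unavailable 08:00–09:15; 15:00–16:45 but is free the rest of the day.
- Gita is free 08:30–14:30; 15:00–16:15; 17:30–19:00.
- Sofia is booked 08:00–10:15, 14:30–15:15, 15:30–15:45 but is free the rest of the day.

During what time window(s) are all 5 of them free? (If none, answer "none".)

10:30-12:00, 12:45-13:45, 18:15-19:00

Dmitri free: 10:00-13:45, 16:15-19:00.
Ulla free: 10:30-12:00, 12:45-15:15, 18:15-19:00 (invert busy blocks within the working day).
Maria free: 09:15-15:00, 16:45-19:00 (invert busy blocks within the working day).
Gita free: 08:30-14:30, 15:00-16:15, 17:30-19:00.
Sofia free: 10:15-14:30, 15:15-15:30, 15:45-19:00 (invert busy blocks within the working day).
Dmitri ∩ Ulla: 10:30-12:00, 12:45-13:45, 18:15-19:00.
Dmitri ∩ Ulla ∩ Maria: 10:30-12:00, 12:45-13:45, 18:15-19:00.
Dmitri ∩ Ulla ∩ Maria ∩ Gita: 10:30-12:00, 12:45-13:45, 18:15-19:00.
Dmitri ∩ Ulla ∩ Maria ∩ Gita ∩ Sofia: 10:30-12:00, 12:45-13:45, 18:15-19:00.
So the common availability across everyone is 10:30-12:00, 12:45-13:45, 18:15-19:00.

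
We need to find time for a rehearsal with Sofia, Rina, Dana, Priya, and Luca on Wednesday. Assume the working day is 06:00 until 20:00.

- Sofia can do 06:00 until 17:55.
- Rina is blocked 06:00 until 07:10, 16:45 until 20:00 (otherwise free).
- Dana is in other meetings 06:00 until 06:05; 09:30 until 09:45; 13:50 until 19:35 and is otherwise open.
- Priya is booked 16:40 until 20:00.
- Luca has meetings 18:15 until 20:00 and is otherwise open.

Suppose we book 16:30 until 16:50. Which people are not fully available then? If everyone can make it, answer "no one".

Dana, Priya, Rina

Sofia free: 06:00-17:55.
Rina free: 07:10-16:45 (invert busy blocks within the working day).
Dana free: 06:05-09:30, 09:45-13:50, 19:35-20:00 (invert busy blocks within the working day).
Priya free: 06:00-16:40 (invert busy blocks within the working day).
Luca free: 06:00-18:15 (invert busy blocks within the working day).
Sofia: free for 16:30-16:50. Rina: not fully free for 16:30-16:50. Dana: not fully free for 16:30-16:50. Priya: not fully free for 16:30-16:50. Luca: free for 16:30-16:50.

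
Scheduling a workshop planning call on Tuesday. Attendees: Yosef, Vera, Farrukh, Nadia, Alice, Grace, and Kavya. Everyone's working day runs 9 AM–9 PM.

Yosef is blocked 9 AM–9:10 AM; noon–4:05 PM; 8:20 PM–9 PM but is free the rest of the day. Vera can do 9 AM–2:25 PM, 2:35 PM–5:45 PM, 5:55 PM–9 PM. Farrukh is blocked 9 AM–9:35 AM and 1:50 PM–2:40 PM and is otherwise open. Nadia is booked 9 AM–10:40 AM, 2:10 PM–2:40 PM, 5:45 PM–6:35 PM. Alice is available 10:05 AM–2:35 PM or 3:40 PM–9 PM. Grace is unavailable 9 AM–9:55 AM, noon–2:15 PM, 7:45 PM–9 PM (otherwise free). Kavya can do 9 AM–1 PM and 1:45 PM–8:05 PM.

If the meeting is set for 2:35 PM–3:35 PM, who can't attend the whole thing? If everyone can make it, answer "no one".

Yosef free: 09:10-12:00, 16:05-20:20 (invert busy blocks within the working day).
Vera free: 09:00-14:25, 14:35-17:45, 17:55-21:00.
Farrukh free: 09:35-13:50, 14:40-21:00 (invert busy blocks within the working day).
Nadia free: 10:40-14:10, 14:40-17:45, 18:35-21:00 (invert busy blocks within the working day).
Alice free: 10:05-14:35, 15:40-21:00.
Grace free: 09:55-12:00, 14:15-19:45 (invert busy blocks within the working day).
Kavya free: 09:00-13:00, 13:45-20:05.
Yosef: not fully free for 14:35-15:35. Vera: free for 14:35-15:35. Farrukh: not fully free for 14:35-15:35. Nadia: not fully free for 14:35-15:35. Alice: not fully free for 14:35-15:35. Grace: free for 14:35-15:35. Kavya: free for 14:35-15:35.

Alice, Farrukh, Nadia, Yosef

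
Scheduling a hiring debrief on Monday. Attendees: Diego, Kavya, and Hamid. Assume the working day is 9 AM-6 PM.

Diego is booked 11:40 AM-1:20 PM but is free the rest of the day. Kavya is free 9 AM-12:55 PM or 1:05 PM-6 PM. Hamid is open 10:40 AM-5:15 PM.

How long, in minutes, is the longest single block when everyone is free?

235

Diego free: 09:00-11:40, 13:20-18:00 (invert busy blocks within the working day).
Kavya free: 09:00-12:55, 13:05-18:00.
Hamid free: 10:40-17:15.
Diego ∩ Kavya: 09:00-11:40, 13:20-18:00.
Diego ∩ Kavya ∩ Hamid: 10:40-11:40, 13:20-17:15.
Those are the intersection windows.
The longest is 13:20-17:15 at 235 minutes.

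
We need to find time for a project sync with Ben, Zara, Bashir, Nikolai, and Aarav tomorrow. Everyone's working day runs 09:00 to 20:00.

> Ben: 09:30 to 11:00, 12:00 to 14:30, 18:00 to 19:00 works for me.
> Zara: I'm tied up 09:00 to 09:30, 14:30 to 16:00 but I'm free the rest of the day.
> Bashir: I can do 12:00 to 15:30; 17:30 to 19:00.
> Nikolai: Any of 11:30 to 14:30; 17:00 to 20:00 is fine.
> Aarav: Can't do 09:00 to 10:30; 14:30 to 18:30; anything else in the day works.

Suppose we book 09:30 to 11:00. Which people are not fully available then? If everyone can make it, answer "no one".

Ben free: 09:30-11:00, 12:00-14:30, 18:00-19:00.
Zara free: 09:30-14:30, 16:00-20:00 (invert busy blocks within the working day).
Bashir free: 12:00-15:30, 17:30-19:00.
Nikolai free: 11:30-14:30, 17:00-20:00.
Aarav free: 10:30-14:30, 18:30-20:00 (invert busy blocks within the working day).
Ben: free for 09:30-11:00. Zara: free for 09:30-11:00. Bashir: not fully free for 09:30-11:00. Nikolai: not fully free for 09:30-11:00. Aarav: not fully free for 09:30-11:00.

Aarav, Bashir, Nikolai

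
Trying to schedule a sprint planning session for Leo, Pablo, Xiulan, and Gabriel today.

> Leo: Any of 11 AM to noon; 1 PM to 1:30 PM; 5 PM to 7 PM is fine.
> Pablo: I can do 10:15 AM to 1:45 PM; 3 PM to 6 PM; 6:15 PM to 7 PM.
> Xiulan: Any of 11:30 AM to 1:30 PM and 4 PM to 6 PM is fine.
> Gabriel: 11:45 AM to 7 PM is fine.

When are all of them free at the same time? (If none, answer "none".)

11:45-12:00, 13:00-13:30, 17:00-18:00

Leo ∩ Pablo: 11:00-12:00, 13:00-13:30, 17:00-18:00, 18:15-19:00.
Leo ∩ Pablo ∩ Xiulan: 11:30-12:00, 13:00-13:30, 17:00-18:00.
Leo ∩ Pablo ∩ Xiulan ∩ Gabriel: 11:45-12:00, 13:00-13:30, 17:00-18:00.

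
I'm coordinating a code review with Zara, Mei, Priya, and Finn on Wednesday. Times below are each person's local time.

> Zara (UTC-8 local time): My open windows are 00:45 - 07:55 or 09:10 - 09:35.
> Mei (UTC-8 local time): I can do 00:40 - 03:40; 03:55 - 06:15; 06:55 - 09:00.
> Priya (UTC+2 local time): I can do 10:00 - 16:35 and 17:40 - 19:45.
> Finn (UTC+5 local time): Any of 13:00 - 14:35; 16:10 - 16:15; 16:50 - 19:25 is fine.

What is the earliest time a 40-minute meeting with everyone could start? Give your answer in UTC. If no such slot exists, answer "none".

08:45

Zara in UTC: 08:45-15:55, 17:10-17:35 (add 8h to convert from UTC-8).
Mei in UTC: 08:40-11:40, 11:55-14:15, 14:55-17:00 (add 8h to convert from UTC-8).
Priya in UTC: 08:00-14:35, 15:40-17:45 (subtract 2h to convert from UTC+2).
Finn in UTC: 08:00-09:35, 11:10-11:15, 11:50-14:25 (subtract 5h to convert from UTC+5).
Zara ∩ Mei: 08:45-11:40, 11:55-14:15, 14:55-15:55.
Zara ∩ Mei ∩ Priya: 08:45-11:40, 11:55-14:15, 15:40-15:55.
Zara ∩ Mei ∩ Priya ∩ Finn: 08:45-09:35, 11:10-11:15, 11:55-14:15.
The first common window of at least 40 minutes is 08:45-09:35, so the earliest start is 08:45.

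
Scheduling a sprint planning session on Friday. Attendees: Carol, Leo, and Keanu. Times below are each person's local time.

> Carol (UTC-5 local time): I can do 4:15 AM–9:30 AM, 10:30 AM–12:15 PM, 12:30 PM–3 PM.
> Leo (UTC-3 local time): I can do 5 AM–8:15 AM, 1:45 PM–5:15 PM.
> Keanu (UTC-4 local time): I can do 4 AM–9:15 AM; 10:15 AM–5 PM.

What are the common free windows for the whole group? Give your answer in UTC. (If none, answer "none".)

Carol in UTC: 09:15-14:30, 15:30-17:15, 17:30-20:00 (add 5h to convert from UTC-5).
Leo in UTC: 08:00-11:15, 16:45-20:15 (add 3h to convert from UTC-3).
Keanu in UTC: 08:00-13:15, 14:15-21:00 (add 4h to convert from UTC-4).
Carol ∩ Leo: 09:15-11:15, 16:45-17:15, 17:30-20:00.
Carol ∩ Leo ∩ Keanu: 09:15-11:15, 16:45-17:15, 17:30-20:00.

09:15-11:15, 16:45-17:15, 17:30-20:00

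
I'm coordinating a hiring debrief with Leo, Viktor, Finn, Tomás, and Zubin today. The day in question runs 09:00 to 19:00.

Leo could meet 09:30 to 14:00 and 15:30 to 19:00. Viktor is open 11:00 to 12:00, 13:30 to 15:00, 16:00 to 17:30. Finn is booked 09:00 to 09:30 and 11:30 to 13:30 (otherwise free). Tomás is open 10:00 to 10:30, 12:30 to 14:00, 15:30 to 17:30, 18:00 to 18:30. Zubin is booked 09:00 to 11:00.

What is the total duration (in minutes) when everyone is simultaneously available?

120

Leo free: 09:30-14:00, 15:30-19:00.
Viktor free: 11:00-12:00, 13:30-15:00, 16:00-17:30.
Finn free: 09:30-11:30, 13:30-19:00 (invert busy blocks within the working day).
Tomás free: 10:00-10:30, 12:30-14:00, 15:30-17:30, 18:00-18:30.
Zubin free: 11:00-19:00 (invert busy blocks within the working day).
Leo ∩ Viktor: 11:00-12:00, 13:30-14:00, 16:00-17:30.
Leo ∩ Viktor ∩ Finn: 11:00-11:30, 13:30-14:00, 16:00-17:30.
Leo ∩ Viktor ∩ Finn ∩ Tomás: 13:30-14:00, 16:00-17:30.
Leo ∩ Viktor ∩ Finn ∩ Tomás ∩ Zubin: 13:30-14:00, 16:00-17:30.
Summing the common windows: 30 + 90 = 120 minutes.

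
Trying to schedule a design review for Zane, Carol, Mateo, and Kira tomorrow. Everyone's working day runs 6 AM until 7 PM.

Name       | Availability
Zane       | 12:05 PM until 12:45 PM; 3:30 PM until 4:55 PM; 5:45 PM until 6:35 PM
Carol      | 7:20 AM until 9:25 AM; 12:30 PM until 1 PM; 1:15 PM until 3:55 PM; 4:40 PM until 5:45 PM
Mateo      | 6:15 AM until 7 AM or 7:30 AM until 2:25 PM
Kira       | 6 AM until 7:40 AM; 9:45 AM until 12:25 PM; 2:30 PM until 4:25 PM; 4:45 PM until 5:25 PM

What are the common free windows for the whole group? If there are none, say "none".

Zane ∩ Carol: 12:30-12:45, 15:30-15:55, 16:40-16:55.
Zane ∩ Carol ∩ Mateo: 12:30-12:45.
Zane ∩ Carol ∩ Mateo ∩ Kira: ∅.
There is no time when everyone is free.

none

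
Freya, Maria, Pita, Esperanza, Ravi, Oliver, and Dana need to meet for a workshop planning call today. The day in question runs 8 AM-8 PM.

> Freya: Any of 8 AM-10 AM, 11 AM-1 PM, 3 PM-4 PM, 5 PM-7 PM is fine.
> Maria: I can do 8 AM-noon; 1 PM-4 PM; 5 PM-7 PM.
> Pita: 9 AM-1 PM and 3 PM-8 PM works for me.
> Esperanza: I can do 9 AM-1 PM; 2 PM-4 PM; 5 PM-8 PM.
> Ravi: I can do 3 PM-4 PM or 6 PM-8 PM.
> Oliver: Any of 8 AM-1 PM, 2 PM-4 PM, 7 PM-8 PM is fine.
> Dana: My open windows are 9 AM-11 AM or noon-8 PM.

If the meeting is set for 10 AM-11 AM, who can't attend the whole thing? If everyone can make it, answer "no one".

Freya, Ravi

Freya: not fully free for 10:00-11:00. Maria: free for 10:00-11:00. Pita: free for 10:00-11:00. Esperanza: free for 10:00-11:00. Ravi: not fully free for 10:00-11:00. Oliver: free for 10:00-11:00. Dana: free for 10:00-11:00.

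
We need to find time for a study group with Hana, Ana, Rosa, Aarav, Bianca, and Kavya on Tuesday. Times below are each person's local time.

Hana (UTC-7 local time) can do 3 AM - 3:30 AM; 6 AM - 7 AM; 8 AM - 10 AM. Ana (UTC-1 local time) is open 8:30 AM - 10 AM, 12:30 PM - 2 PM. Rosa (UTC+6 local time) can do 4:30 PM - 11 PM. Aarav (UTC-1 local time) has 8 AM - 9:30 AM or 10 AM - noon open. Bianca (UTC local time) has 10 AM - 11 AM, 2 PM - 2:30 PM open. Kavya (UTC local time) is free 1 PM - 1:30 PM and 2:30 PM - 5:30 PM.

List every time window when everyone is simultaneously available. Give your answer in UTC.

none

Hana in UTC: 10:00-10:30, 13:00-14:00, 15:00-17:00 (add 7h to convert from UTC-7).
Ana in UTC: 09:30-11:00, 13:30-15:00 (add 1h to convert from UTC-1).
Rosa in UTC: 10:30-17:00 (subtract 6h to convert from UTC+6).
Aarav in UTC: 09:00-10:30, 11:00-13:00 (add 1h to convert from UTC-1).
Bianca in UTC: 10:00-11:00, 14:00-14:30.
Kavya in UTC: 13:00-13:30, 14:30-17:30.
Hana ∩ Ana: 10:00-10:30, 13:30-14:00.
Hana ∩ Ana ∩ Rosa: 13:30-14:00.
Hana ∩ Ana ∩ Rosa ∩ Aarav: ∅.
Hana ∩ Ana ∩ Rosa ∩ Aarav ∩ Bianca: ∅.
Hana ∩ Ana ∩ Rosa ∩ Aarav ∩ Bianca ∩ Kavya: ∅.
There is no time when everyone is free.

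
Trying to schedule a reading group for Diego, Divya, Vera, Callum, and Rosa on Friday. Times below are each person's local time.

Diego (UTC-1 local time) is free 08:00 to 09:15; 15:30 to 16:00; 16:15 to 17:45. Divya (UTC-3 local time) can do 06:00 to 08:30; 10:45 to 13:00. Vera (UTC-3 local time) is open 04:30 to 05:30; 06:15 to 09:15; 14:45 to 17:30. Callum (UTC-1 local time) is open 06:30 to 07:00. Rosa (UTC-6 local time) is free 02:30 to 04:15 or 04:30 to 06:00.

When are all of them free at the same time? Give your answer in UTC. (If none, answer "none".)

none

Diego in UTC: 09:00-10:15, 16:30-17:00, 17:15-18:45 (add 1h to convert from UTC-1).
Divya in UTC: 09:00-11:30, 13:45-16:00 (add 3h to convert from UTC-3).
Vera in UTC: 07:30-08:30, 09:15-12:15, 17:45-20:30 (add 3h to convert from UTC-3).
Callum in UTC: 07:30-08:00 (add 1h to convert from UTC-1).
Rosa in UTC: 08:30-10:15, 10:30-12:00 (add 6h to convert from UTC-6).
Diego ∩ Divya: 09:00-10:15.
Diego ∩ Divya ∩ Vera: 09:15-10:15.
Diego ∩ Divya ∩ Vera ∩ Callum: ∅.
Diego ∩ Divya ∩ Vera ∩ Callum ∩ Rosa: ∅.
There is no time when everyone is free.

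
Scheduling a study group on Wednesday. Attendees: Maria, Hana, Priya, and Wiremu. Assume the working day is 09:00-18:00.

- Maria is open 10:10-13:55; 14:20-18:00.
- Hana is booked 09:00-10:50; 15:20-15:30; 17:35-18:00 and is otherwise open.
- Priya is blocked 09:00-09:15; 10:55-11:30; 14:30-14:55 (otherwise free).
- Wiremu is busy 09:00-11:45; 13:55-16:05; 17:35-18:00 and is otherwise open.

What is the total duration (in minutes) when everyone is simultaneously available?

Maria free: 10:10-13:55, 14:20-18:00.
Hana free: 10:50-15:20, 15:30-17:35 (invert busy blocks within the working day).
Priya free: 09:15-10:55, 11:30-14:30, 14:55-18:00 (invert busy blocks within the working day).
Wiremu free: 11:45-13:55, 16:05-17:35 (invert busy blocks within the working day).
Maria ∩ Hana: 10:50-13:55, 14:20-15:20, 15:30-17:35.
Maria ∩ Hana ∩ Priya: 10:50-10:55, 11:30-13:55, 14:20-14:30, 14:55-15:20, 15:30-17:35.
Maria ∩ Hana ∩ Priya ∩ Wiremu: 11:45-13:55, 16:05-17:35.
Those are the intersection windows.
Summing the common windows: 130 + 90 = 220 minutes.

220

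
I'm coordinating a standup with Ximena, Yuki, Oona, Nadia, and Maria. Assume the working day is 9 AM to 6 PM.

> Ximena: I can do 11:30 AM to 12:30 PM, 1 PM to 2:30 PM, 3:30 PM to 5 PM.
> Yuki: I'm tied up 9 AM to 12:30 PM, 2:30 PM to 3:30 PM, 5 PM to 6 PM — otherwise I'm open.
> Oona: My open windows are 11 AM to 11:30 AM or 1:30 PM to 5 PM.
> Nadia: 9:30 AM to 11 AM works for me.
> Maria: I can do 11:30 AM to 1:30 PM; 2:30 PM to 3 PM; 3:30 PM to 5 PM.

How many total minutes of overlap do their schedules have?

Ximena free: 11:30-12:30, 13:00-14:30, 15:30-17:00.
Yuki free: 12:30-14:30, 15:30-17:00 (invert busy blocks within the working day).
Oona free: 11:00-11:30, 13:30-17:00.
Nadia free: 09:30-11:00.
Maria free: 11:30-13:30, 14:30-15:00, 15:30-17:00.
Ximena ∩ Yuki: 13:00-14:30, 15:30-17:00.
Ximena ∩ Yuki ∩ Oona: 13:30-14:30, 15:30-17:00.
Ximena ∩ Yuki ∩ Oona ∩ Nadia: ∅.
Ximena ∩ Yuki ∩ Oona ∩ Nadia ∩ Maria: ∅.
There is no time when everyone is free.
There is no common window, so the total is 0 minutes.

0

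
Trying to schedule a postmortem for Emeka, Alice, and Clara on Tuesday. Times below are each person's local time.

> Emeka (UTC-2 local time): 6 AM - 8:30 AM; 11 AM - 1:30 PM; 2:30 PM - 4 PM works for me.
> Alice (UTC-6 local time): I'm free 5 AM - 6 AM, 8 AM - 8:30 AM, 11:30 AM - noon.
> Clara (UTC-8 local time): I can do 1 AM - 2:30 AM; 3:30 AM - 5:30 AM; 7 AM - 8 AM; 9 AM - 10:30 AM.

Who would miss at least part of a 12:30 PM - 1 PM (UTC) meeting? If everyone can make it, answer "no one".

Emeka in UTC: 08:00-10:30, 13:00-15:30, 16:30-18:00 (add 2h to convert from UTC-2).
Alice in UTC: 11:00-12:00, 14:00-14:30, 17:30-18:00 (add 6h to convert from UTC-6).
Clara in UTC: 09:00-10:30, 11:30-13:30, 15:00-16:00, 17:00-18:30 (add 8h to convert from UTC-8).
Emeka: not fully free for 12:30-13:00. Alice: not fully free for 12:30-13:00. Clara: free for 12:30-13:00.

Alice, Emeka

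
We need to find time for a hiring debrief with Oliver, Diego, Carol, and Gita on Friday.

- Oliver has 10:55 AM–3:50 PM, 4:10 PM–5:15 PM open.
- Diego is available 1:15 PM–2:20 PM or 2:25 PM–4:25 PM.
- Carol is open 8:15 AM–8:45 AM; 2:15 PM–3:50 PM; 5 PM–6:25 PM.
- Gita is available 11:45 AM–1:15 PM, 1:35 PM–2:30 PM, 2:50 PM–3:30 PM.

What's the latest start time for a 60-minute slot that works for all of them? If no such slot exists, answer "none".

none

Oliver ∩ Diego: 13:15-14:20, 14:25-15:50, 16:10-16:25.
Oliver ∩ Diego ∩ Carol: 14:15-14:20, 14:25-15:50.
Oliver ∩ Diego ∩ Carol ∩ Gita: 14:15-14:20, 14:25-14:30, 14:50-15:30.
Those are the intersection windows.
No common window is at least 60 minutes long.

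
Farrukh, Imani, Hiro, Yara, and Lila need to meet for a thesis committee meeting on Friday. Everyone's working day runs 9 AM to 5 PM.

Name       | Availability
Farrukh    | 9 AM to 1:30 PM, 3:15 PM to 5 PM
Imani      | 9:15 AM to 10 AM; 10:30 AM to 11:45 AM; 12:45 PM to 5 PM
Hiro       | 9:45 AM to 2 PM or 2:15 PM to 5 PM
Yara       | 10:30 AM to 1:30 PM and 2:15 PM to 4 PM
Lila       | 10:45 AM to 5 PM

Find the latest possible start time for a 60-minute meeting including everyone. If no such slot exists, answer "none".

10:45

Farrukh ∩ Imani: 09:15-10:00, 10:30-11:45, 12:45-13:30, 15:15-17:00.
Farrukh ∩ Imani ∩ Hiro: 09:45-10:00, 10:30-11:45, 12:45-13:30, 15:15-17:00.
Farrukh ∩ Imani ∩ Hiro ∩ Yara: 10:30-11:45, 12:45-13:30, 15:15-16:00.
Farrukh ∩ Imani ∩ Hiro ∩ Yara ∩ Lila: 10:45-11:45, 12:45-13:30, 15:15-16:00.
So the common availability across everyone is 10:45-11:45, 12:45-13:30, 15:15-16:00.
The last common window of at least 60 minutes is 10:45-11:45; a 60-minute meeting can start as late as 10:45 and still end by 11:45.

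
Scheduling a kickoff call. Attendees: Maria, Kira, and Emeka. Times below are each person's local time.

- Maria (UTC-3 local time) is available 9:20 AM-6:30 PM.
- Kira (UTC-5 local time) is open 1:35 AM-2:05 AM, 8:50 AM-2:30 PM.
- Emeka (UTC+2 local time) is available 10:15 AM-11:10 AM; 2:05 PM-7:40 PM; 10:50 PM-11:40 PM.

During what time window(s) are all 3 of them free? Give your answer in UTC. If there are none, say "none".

Maria in UTC: 12:20-21:30 (add 3h to convert from UTC-3).
Kira in UTC: 06:35-07:05, 13:50-19:30 (add 5h to convert from UTC-5).
Emeka in UTC: 08:15-09:10, 12:05-17:40, 20:50-21:40 (subtract 2h to convert from UTC+2).
Maria ∩ Kira: 13:50-19:30.
Maria ∩ Kira ∩ Emeka: 13:50-17:40.
So the common availability across everyone is 13:50-17:40.

13:50-17:40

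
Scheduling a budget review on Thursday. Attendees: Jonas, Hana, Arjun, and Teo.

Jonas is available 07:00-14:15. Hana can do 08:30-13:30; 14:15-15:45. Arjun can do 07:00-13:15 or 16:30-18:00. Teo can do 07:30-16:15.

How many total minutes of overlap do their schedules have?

Jonas ∩ Hana: 08:30-13:30.
Jonas ∩ Hana ∩ Arjun: 08:30-13:15.
Jonas ∩ Hana ∩ Arjun ∩ Teo: 08:30-13:15.
Those are the intersection windows.
That's a single block of 285 minutes.

285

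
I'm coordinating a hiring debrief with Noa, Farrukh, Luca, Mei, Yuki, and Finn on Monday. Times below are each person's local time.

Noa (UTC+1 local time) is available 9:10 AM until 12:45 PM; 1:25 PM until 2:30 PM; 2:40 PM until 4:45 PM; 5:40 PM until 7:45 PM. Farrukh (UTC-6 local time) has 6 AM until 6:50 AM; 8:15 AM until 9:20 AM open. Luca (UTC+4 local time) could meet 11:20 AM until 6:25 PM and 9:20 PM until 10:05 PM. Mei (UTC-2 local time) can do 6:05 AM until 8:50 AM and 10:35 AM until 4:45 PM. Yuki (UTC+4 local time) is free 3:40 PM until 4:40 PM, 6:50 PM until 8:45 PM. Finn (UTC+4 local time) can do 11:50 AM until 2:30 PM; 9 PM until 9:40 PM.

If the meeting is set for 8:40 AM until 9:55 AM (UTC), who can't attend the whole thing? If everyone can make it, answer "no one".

Farrukh, Yuki

Noa in UTC: 08:10-11:45, 12:25-13:30, 13:40-15:45, 16:40-18:45 (subtract 1h to convert from UTC+1).
Farrukh in UTC: 12:00-12:50, 14:15-15:20 (add 6h to convert from UTC-6).
Luca in UTC: 07:20-14:25, 17:20-18:05 (subtract 4h to convert from UTC+4).
Mei in UTC: 08:05-10:50, 12:35-18:45 (add 2h to convert from UTC-2).
Yuki in UTC: 11:40-12:40, 14:50-16:45 (subtract 4h to convert from UTC+4).
Finn in UTC: 07:50-10:30, 17:00-17:40 (subtract 4h to convert from UTC+4).
Noa: free for 08:40-09:55. Farrukh: not fully free for 08:40-09:55. Luca: free for 08:40-09:55. Mei: free for 08:40-09:55. Yuki: not fully free for 08:40-09:55. Finn: free for 08:40-09:55.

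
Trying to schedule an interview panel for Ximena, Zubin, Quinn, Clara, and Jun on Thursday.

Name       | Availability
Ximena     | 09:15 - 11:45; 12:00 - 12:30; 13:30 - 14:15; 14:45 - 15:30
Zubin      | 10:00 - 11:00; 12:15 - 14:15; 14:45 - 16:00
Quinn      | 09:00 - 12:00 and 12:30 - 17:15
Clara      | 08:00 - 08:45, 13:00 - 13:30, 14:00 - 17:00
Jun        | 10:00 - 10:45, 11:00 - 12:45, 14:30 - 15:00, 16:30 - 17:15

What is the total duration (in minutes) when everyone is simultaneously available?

15

Ximena ∩ Zubin: 10:00-11:00, 12:15-12:30, 13:30-14:15, 14:45-15:30.
Ximena ∩ Zubin ∩ Quinn: 10:00-11:00, 13:30-14:15, 14:45-15:30.
Ximena ∩ Zubin ∩ Quinn ∩ Clara: 14:00-14:15, 14:45-15:30.
Ximena ∩ Zubin ∩ Quinn ∩ Clara ∩ Jun: 14:45-15:00.
So the common availability across everyone is 14:45-15:00.
That's a single block of 15 minutes.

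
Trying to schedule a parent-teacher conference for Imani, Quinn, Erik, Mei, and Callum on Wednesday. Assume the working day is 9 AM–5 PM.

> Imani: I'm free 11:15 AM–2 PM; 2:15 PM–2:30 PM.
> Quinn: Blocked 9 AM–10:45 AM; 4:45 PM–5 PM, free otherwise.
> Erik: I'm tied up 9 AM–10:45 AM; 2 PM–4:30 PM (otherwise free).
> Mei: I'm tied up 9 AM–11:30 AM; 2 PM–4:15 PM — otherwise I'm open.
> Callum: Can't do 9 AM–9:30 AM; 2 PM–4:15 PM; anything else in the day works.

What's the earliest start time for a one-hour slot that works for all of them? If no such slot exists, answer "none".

11:30

Imani free: 11:15-14:00, 14:15-14:30.
Quinn free: 10:45-16:45 (invert busy blocks within the working day).
Erik free: 10:45-14:00, 16:30-17:00 (invert busy blocks within the working day).
Mei free: 11:30-14:00, 16:15-17:00 (invert busy blocks within the working day).
Callum free: 09:30-14:00, 16:15-17:00 (invert busy blocks within the working day).
Imani ∩ Quinn: 11:15-14:00, 14:15-14:30.
Imani ∩ Quinn ∩ Erik: 11:15-14:00.
Imani ∩ Quinn ∩ Erik ∩ Mei: 11:30-14:00.
Imani ∩ Quinn ∩ Erik ∩ Mei ∩ Callum: 11:30-14:00.
The first common window of at least 60 minutes is 11:30-14:00, so the earliest start is 11:30.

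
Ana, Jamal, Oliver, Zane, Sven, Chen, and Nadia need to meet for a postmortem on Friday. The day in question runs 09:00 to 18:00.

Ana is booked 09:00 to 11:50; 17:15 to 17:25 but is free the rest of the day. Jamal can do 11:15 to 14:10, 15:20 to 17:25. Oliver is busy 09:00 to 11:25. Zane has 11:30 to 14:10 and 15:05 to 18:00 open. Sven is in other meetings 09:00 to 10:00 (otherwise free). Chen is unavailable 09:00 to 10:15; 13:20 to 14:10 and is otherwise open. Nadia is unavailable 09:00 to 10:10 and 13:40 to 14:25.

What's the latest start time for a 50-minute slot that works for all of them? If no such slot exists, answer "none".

Ana free: 11:50-17:15, 17:25-18:00 (invert busy blocks within the working day).
Jamal free: 11:15-14:10, 15:20-17:25.
Oliver free: 11:25-18:00 (invert busy blocks within the working day).
Zane free: 11:30-14:10, 15:05-18:00.
Sven free: 10:00-18:00 (invert busy blocks within the working day).
Chen free: 10:15-13:20, 14:10-18:00 (invert busy blocks within the working day).
Nadia free: 10:10-13:40, 14:25-18:00 (invert busy blocks within the working day).
Ana ∩ Jamal: 11:50-14:10, 15:20-17:15.
Ana ∩ Jamal ∩ Oliver: 11:50-14:10, 15:20-17:15.
Ana ∩ Jamal ∩ Oliver ∩ Zane: 11:50-14:10, 15:20-17:15.
Ana ∩ Jamal ∩ Oliver ∩ Zane ∩ Sven: 11:50-14:10, 15:20-17:15.
Ana ∩ Jamal ∩ Oliver ∩ Zane ∩ Sven ∩ Chen: 11:50-13:20, 15:20-17:15.
Ana ∩ Jamal ∩ Oliver ∩ Zane ∩ Sven ∩ Chen ∩ Nadia: 11:50-13:20, 15:20-17:15.
The last common window of at least 50 minutes is 15:20-17:15; a 50-minute meeting can start as late as 16:25 and still end by 17:15.

16:25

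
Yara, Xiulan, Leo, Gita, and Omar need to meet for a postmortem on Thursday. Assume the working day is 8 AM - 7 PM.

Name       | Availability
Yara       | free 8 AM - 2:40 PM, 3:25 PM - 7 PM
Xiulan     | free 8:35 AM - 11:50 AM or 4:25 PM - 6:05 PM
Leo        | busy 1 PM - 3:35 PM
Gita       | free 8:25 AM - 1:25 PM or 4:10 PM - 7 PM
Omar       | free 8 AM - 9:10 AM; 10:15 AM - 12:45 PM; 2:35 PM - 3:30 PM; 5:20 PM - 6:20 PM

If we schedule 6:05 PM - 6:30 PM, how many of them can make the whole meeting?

Yara free: 08:00-14:40, 15:25-19:00.
Xiulan free: 08:35-11:50, 16:25-18:05.
Leo free: 08:00-13:00, 15:35-19:00 (invert busy blocks within the working day).
Gita free: 08:25-13:25, 16:10-19:00.
Omar free: 08:00-09:10, 10:15-12:45, 14:35-15:30, 17:20-18:20.
Yara, Leo, and Gita can make the full 18:05-18:30 slot — that's 3.

3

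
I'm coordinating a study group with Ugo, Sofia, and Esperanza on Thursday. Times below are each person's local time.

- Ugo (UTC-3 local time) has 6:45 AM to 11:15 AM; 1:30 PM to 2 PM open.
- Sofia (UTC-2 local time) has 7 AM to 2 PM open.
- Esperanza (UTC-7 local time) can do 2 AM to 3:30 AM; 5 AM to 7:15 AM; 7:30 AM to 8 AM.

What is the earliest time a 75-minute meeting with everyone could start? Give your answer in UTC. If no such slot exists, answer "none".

12:00

Ugo in UTC: 09:45-14:15, 16:30-17:00 (add 3h to convert from UTC-3).
Sofia in UTC: 09:00-16:00 (add 2h to convert from UTC-2).
Esperanza in UTC: 09:00-10:30, 12:00-14:15, 14:30-15:00 (add 7h to convert from UTC-7).
Ugo ∩ Sofia: 09:45-14:15.
Ugo ∩ Sofia ∩ Esperanza: 09:45-10:30, 12:00-14:15.
The first common window of at least 75 minutes is 12:00-14:15, so the earliest start is 12:00.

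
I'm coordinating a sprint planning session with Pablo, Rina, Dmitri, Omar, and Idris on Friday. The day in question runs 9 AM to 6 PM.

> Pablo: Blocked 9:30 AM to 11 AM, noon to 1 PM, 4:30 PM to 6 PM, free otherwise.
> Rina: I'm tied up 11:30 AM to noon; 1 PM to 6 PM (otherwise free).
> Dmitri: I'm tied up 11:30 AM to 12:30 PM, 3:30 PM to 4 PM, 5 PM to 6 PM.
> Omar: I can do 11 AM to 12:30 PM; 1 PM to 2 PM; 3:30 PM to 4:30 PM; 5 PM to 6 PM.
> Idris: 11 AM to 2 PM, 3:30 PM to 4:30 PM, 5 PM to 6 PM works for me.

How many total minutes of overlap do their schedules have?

Pablo free: 09:00-09:30, 11:00-12:00, 13:00-16:30 (invert busy blocks within the working day).
Rina free: 09:00-11:30, 12:00-13:00 (invert busy blocks within the working day).
Dmitri free: 09:00-11:30, 12:30-15:30, 16:00-17:00 (invert busy blocks within the working day).
Omar free: 11:00-12:30, 13:00-14:00, 15:30-16:30, 17:00-18:00.
Idris free: 11:00-14:00, 15:30-16:30, 17:00-18:00.
Pablo ∩ Rina: 09:00-09:30, 11:00-11:30.
Pablo ∩ Rina ∩ Dmitri: 09:00-09:30, 11:00-11:30.
Pablo ∩ Rina ∩ Dmitri ∩ Omar: 11:00-11:30.
Pablo ∩ Rina ∩ Dmitri ∩ Omar ∩ Idris: 11:00-11:30.
That's a single block of 30 minutes.

30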